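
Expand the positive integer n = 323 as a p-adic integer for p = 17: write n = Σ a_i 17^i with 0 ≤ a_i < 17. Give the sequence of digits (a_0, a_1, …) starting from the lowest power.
(a_0, a_1, …) = (0, 2, 1)

Repeated division by 17 gives the digits low-to-high: 323 = 2·17^1 + 1·17^2. Digit sequence: (0, 2, 1).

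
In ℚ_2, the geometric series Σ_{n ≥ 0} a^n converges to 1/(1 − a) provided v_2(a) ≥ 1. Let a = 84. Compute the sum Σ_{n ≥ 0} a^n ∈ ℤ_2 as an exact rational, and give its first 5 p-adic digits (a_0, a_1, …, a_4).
Σ a^n = 1/(1 − a) = -1/83;  first 5 digits = (1, 0, 1, 0, 0)

v_2(a) = 2 ≥ 1, so the series converges in ℤ_2 to 1/(1 − a) = 1/(1 − 84) = -1/83. Expand this rational in ℤ_2: compute digits iteratively via d_i = x_i mod 2, x_{i+1} = (x_i − d_i)/2. The first 5 digits are (1, 0, 1, 0, 0).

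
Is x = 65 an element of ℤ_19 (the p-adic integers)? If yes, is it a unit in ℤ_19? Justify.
x ∈ ℤ_19^× (unit); v_19(x) = 0

ℤ_19 = {x ∈ ℚ_19 : v_19(x) ≥ 0} and ℤ_19^× = {x ∈ ℤ_19 : v_19(x) = 0}. Here v_19(65) = v_19(num) − v_19(den) = 0; compare against these criteria.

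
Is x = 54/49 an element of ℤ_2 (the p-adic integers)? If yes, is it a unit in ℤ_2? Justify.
x ∈ ℤ_2 but not a unit; v_2(x) = 1 > 0

ℤ_2 = {x ∈ ℚ_2 : v_2(x) ≥ 0} and ℤ_2^× = {x ∈ ℤ_2 : v_2(x) = 0}. Here v_2(54/49) = v_2(num) − v_2(den) = 1; compare against these criteria.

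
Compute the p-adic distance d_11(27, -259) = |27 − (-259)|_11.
d_11(27, -259) = 1/11

Step 1 — x − y = 27 − (-259) = 286. Step 2 — v_11(286) = 1 (factor: 286 = (11^1 · 26); the sign does not affect v_p). Step 3 — |x − y|_11 = 11^{-1} = 1/11.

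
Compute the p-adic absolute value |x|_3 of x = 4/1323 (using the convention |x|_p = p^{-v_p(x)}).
|4/1323|_3 = 27

Step 1 — compute v_3(x) by factoring powers of 3 out of the numerator and denominator: v_3(4/1323) = -3. Step 2 — apply |x|_p = p^{-v_p(x)} = 3^{3} = 27.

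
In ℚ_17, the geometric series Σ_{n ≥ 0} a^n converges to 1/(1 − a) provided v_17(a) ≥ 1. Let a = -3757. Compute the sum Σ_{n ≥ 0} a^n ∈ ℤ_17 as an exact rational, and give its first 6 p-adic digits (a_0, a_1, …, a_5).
Σ a^n = 1/(1 − a) = 1/3758;  first 6 digits = (1, 0, 4, 16, 15, 9)

v_17(a) = 2 ≥ 1, so the series converges in ℤ_17 to 1/(1 − a) = 1/(1 − (-3757)) = 1/3758. Expand this rational in ℤ_17: compute digits iteratively via d_i = x_i mod 17, x_{i+1} = (x_i − d_i)/17. The first 6 digits are (1, 0, 4, 16, 15, 9).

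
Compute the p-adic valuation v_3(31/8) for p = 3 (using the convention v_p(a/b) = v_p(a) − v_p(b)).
v_3(31/8) = 0

Factor powers of 3 from the numerator and denominator of the reduced fraction: 31 = 3^0 · 31 and 8 = 3^0 · 8. Apply v_p(a/b) = v_p(a) − v_p(b): v_3(31/8) = 0 − 0 = 0.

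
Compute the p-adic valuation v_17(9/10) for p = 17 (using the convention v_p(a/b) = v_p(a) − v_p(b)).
v_17(9/10) = 0

Factor powers of 17 from the numerator and denominator of the reduced fraction: 9 = 17^0 · 9 and 10 = 17^0 · 10. Apply v_p(a/b) = v_p(a) − v_p(b): v_17(9/10) = 0 − 0 = 0.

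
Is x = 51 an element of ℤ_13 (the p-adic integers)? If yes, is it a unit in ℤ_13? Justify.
x ∈ ℤ_13^× (unit); v_13(x) = 0

ℤ_13 = {x ∈ ℚ_13 : v_13(x) ≥ 0} and ℤ_13^× = {x ∈ ℤ_13 : v_13(x) = 0}. Here v_13(51) = v_13(num) − v_13(den) = 0; compare against these criteria.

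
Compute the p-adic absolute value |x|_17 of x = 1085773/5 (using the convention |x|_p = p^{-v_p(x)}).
|1085773/5|_17 = 1/83521

Step 1 — compute v_17(x) by factoring powers of 17 out of the numerator and denominator: v_17(1085773/5) = 4. Step 2 — apply |x|_p = p^{-v_p(x)} = 17^{-4} = 1/83521.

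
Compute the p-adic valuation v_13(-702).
v_13(-702) = 1

v_13(n) is the largest exponent k such that 13^k divides n. Factor out: -702 = -13^1 · 54. (Sign doesn't affect v_p.) So v_13(-702) = 1.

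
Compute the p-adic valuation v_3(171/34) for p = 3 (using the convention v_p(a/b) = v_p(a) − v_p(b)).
v_3(171/34) = 2

Factor powers of 3 from the numerator and denominator of the reduced fraction: 171 = 3^2 · 19 and 34 = 3^0 · 34. Apply v_p(a/b) = v_p(a) − v_p(b): v_3(171/34) = 2 − 0 = 2.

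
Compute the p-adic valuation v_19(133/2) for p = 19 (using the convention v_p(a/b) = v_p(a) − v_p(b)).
v_19(133/2) = 1

Factor powers of 19 from the numerator and denominator of the reduced fraction: 133 = 19^1 · 7 and 2 = 19^0 · 2. Apply v_p(a/b) = v_p(a) − v_p(b): v_19(133/2) = 1 − 0 = 1.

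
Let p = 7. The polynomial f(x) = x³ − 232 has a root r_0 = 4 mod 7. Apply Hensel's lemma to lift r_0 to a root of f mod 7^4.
r_3 = 2041 (mod 2401)

Hensel: r_{i+1} = r_i − f(r_i)/f′(r_i) mod 7^{i+2}, where f′(x) = 3x². Iterate:
  r_0 = 4 (mod 7)
  r_1 = 32 (mod 49)
  r_2 = 326 (mod 343)
  r_3 = 2041 (mod 2401)
Final: r = 2041 with f(r) ≡ 0 mod 7^4.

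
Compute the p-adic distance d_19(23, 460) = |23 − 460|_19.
d_19(23, 460) = 1/19

Step 1 — x − y = 23 − 460 = -437. Step 2 — v_19(-437) = 1 (factor: -437 = −(19^1 · 23); the sign does not affect v_p). Step 3 — |x − y|_19 = 19^{-1} = 1/19.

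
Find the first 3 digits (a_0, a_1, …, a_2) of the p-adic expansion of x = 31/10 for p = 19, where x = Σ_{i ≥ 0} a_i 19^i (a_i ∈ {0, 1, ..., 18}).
(a_0, …, a_2) = (5, 17, 1)

v_19(31/10) = 0 (numerator and denominator both coprime to 19), so x ∈ ℤ_19^×. Compute digits iteratively via a_i = x_i mod 19, x_{i+1} = (x_i − a_i)/19, with x_0 = x:
  x_0 = 31/10;  a_0 = 5;  x_1 = (x_0 − 5)/19 = -1/10
  x_1 = -1/10;  a_1 = 17;  x_2 = (x_1 − 17)/19 = -9/10
  x_2 = -9/10;  a_2 = 1;  x_3 = (x_2 − 1)/19 = -1/10
Digits: (5, 17, 1).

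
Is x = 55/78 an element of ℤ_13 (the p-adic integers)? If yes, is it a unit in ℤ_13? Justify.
x ∉ ℤ_13 (v_13(x) = -1 < 0)

ℤ_13 = {x ∈ ℚ_13 : v_13(x) ≥ 0} and ℤ_13^× = {x ∈ ℤ_13 : v_13(x) = 0}. Here v_13(55/78) = v_13(num) − v_13(den) = -1; compare against these criteria.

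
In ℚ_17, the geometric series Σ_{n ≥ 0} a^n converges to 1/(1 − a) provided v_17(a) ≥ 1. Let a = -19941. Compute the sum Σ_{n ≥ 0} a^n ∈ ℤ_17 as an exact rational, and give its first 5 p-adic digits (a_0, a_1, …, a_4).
Σ a^n = 1/(1 − a) = 1/19942;  first 5 digits = (1, 0, 16, 12, 0)

v_17(a) = 2 ≥ 1, so the series converges in ℤ_17 to 1/(1 − a) = 1/(1 − (-19941)) = 1/19942. Expand this rational in ℤ_17: compute digits iteratively via d_i = x_i mod 17, x_{i+1} = (x_i − d_i)/17. The first 5 digits are (1, 0, 16, 12, 0).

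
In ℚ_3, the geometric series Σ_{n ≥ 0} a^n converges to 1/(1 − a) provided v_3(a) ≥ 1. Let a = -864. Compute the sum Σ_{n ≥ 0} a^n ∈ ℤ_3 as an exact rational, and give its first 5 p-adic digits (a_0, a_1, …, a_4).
Σ a^n = 1/(1 − a) = 1/865;  first 5 digits = (1, 0, 0, 1, 1)

v_3(a) = 3 ≥ 1, so the series converges in ℤ_3 to 1/(1 − a) = 1/(1 − (-864)) = 1/865. Expand this rational in ℤ_3: compute digits iteratively via d_i = x_i mod 3, x_{i+1} = (x_i − d_i)/3. The first 5 digits are (1, 0, 0, 1, 1).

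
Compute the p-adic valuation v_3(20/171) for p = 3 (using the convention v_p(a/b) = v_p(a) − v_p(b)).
v_3(20/171) = -2

Factor powers of 3 from the numerator and denominator of the reduced fraction: 20 = 3^0 · 20 and 171 = 3^2 · 19. Apply v_p(a/b) = v_p(a) − v_p(b): v_3(20/171) = 0 − 2 = -2.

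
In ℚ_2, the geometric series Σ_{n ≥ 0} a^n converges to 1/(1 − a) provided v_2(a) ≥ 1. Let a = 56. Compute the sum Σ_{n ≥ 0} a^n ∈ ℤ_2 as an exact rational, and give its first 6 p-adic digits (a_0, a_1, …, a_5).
Σ a^n = 1/(1 − a) = -1/55;  first 6 digits = (1, 0, 0, 1, 1, 1)

v_2(a) = 3 ≥ 1, so the series converges in ℤ_2 to 1/(1 − a) = 1/(1 − 56) = -1/55. Expand this rational in ℤ_2: compute digits iteratively via d_i = x_i mod 2, x_{i+1} = (x_i − d_i)/2. The first 6 digits are (1, 0, 0, 1, 1, 1).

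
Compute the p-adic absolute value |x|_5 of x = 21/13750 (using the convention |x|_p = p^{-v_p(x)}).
|21/13750|_5 = 625

Step 1 — compute v_5(x) by factoring powers of 5 out of the numerator and denominator: v_5(21/13750) = -4. Step 2 — apply |x|_p = p^{-v_p(x)} = 5^{4} = 625.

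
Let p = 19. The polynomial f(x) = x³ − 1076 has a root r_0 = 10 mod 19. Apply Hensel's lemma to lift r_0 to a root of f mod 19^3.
r_2 = 4684 (mod 6859)

Hensel: r_{i+1} = r_i − f(r_i)/f′(r_i) mod 19^{i+2}, where f′(x) = 3x². Iterate:
  r_0 = 10 (mod 19)
  r_1 = 352 (mod 361)
  r_2 = 4684 (mod 6859)
Final: r = 4684 with f(r) ≡ 0 mod 19^3.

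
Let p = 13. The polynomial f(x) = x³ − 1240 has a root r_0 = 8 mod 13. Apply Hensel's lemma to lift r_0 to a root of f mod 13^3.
r_2 = 554 (mod 2197)

Hensel: r_{i+1} = r_i − f(r_i)/f′(r_i) mod 13^{i+2}, where f′(x) = 3x². Iterate:
  r_0 = 8 (mod 13)
  r_1 = 47 (mod 169)
  r_2 = 554 (mod 2197)
Final: r = 554 with f(r) ≡ 0 mod 13^3.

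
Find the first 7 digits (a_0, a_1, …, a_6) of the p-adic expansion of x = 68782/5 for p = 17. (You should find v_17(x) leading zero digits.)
(a_0, …, a_6) = (0, 0, 0, 13, 13, 6, 3)

v_17(68782/5) = 3, so a_0 = ... = a_2 = 0. Factor out: x = 17^3 · u with u = 14/5 a unit in ℤ_17. Expand u iteratively via a_{v+i} = u_i mod 17, u_{i+1} = (u_i − a_{v+i})/17:
  u_0 = 14/5;  a_3 = 13;  u_1 = (u_0 − 13)/17 = -3/5
  u_1 = -3/5;  a_4 = 13;  u_2 = (u_1 − 13)/17 = -4/5
  u_2 = -4/5;  a_5 = 6;  u_3 = (u_2 − 6)/17 = -2/5
  u_3 = -2/5;  a_6 = 3;  u_4 = (u_3 − 3)/17 = -1/5
Digits: (0, 0, 0, 13, 13, 6, 3).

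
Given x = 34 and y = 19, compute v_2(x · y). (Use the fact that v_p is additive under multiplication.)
v_2(646) = 1

v_p(x) = 1 (factor: 34 = 2^1 · 17); v_p(y) = 0 (factor: 19 = 2^0 · 19). Additivity: v_p(xy) = v_p(x) + v_p(y) = 1 + 0 = 1. (Direct check: xy = 646 = 2^1 · (323).)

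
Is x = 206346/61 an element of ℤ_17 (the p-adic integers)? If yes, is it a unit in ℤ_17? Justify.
x ∈ ℤ_17 but not a unit; v_17(x) = 3 > 0

ℤ_17 = {x ∈ ℚ_17 : v_17(x) ≥ 0} and ℤ_17^× = {x ∈ ℤ_17 : v_17(x) = 0}. Here v_17(206346/61) = v_17(num) − v_17(den) = 3; compare against these criteria.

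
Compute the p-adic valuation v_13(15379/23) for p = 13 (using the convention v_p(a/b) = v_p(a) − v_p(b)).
v_13(15379/23) = 3

Factor powers of 13 from the numerator and denominator of the reduced fraction: 15379 = 13^3 · 7 and 23 = 13^0 · 23. Apply v_p(a/b) = v_p(a) − v_p(b): v_13(15379/23) = 3 − 0 = 3.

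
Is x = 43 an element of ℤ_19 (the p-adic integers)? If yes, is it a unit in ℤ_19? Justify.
x ∈ ℤ_19^× (unit); v_19(x) = 0

ℤ_19 = {x ∈ ℚ_19 : v_19(x) ≥ 0} and ℤ_19^× = {x ∈ ℤ_19 : v_19(x) = 0}. Here v_19(43) = v_19(num) − v_19(den) = 0; compare against these criteria.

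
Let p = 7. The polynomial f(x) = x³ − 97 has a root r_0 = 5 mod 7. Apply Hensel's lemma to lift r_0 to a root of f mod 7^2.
r_1 = 19 (mod 49)

Hensel: r_{i+1} = r_i − f(r_i)/f′(r_i) mod 7^{i+2}, where f′(x) = 3x². Iterate:
  r_0 = 5 (mod 7)
  r_1 = 19 (mod 49)
Final: r = 19 with f(r) ≡ 0 mod 7^2.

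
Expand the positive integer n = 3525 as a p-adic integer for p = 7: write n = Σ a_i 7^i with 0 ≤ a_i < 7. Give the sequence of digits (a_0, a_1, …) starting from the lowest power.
(a_0, a_1, …) = (4, 6, 1, 3, 1)

Repeated division by 7 gives the digits low-to-high: 3525 = 4 + 6·7^1 + 1·7^2 + 3·7^3 + 1·7^4. Digit sequence: (4, 6, 1, 3, 1).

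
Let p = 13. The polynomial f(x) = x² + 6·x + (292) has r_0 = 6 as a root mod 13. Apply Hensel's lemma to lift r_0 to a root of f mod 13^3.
r_2 = 1488 (mod 2197)

Hensel: r_{i+1} = r_i − f(r_i)·(f′(r_i))^{-1} mod 13^{i+2}, f′(x) = 2x + 6. Iterate:
  r_0 = 6 (mod 13)
  r_1 = 136 (mod 169)
  r_2 = 1488 (mod 2197)
Final: r = 1488 satisfies f(r) ≡ 0 mod 13^3.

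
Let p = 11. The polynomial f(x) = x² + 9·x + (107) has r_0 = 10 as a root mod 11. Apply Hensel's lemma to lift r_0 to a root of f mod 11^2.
r_1 = 54 (mod 121)

Hensel: r_{i+1} = r_i − f(r_i)·(f′(r_i))^{-1} mod 11^{i+2}, f′(x) = 2x + 9. Iterate:
  r_0 = 10 (mod 11)
  r_1 = 54 (mod 121)
Final: r = 54 satisfies f(r) ≡ 0 mod 11^2.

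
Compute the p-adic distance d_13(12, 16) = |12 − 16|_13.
d_13(12, 16) = 1

Step 1 — x − y = 12 − 16 = -4. Step 2 — v_13(-4) = 0 (factor: -4 = −(13^0 · 4); the sign does not affect v_p). Step 3 — |x − y|_13 = 13^{0} = 1.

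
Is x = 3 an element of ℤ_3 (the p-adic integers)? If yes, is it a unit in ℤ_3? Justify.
x ∈ ℤ_3 but not a unit; v_3(x) = 1 > 0

ℤ_3 = {x ∈ ℚ_3 : v_3(x) ≥ 0} and ℤ_3^× = {x ∈ ℤ_3 : v_3(x) = 0}. Here v_3(3) = v_3(num) − v_3(den) = 1; compare against these criteria.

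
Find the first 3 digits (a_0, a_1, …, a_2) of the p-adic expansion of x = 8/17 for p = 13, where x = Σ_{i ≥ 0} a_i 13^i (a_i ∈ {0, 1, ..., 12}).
(a_0, …, a_2) = (2, 6, 11)

v_13(8/17) = 0 (numerator and denominator both coprime to 13), so x ∈ ℤ_13^×. Compute digits iteratively via a_i = x_i mod 13, x_{i+1} = (x_i − a_i)/13, with x_0 = x:
  x_0 = 8/17;  a_0 = 2;  x_1 = (x_0 − 2)/13 = -2/17
  x_1 = -2/17;  a_1 = 6;  x_2 = (x_1 − 6)/13 = -8/17
  x_2 = -8/17;  a_2 = 11;  x_3 = (x_2 − 11)/13 = -15/17
Digits: (2, 6, 11).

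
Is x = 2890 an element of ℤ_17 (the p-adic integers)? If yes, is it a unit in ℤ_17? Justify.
x ∈ ℤ_17 but not a unit; v_17(x) = 2 > 0

ℤ_17 = {x ∈ ℚ_17 : v_17(x) ≥ 0} and ℤ_17^× = {x ∈ ℤ_17 : v_17(x) = 0}. Here v_17(2890) = v_17(num) − v_17(den) = 2; compare against these criteria.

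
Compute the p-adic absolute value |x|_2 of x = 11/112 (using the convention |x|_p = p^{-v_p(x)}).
|11/112|_2 = 16

Step 1 — compute v_2(x) by factoring powers of 2 out of the numerator and denominator: v_2(11/112) = -4. Step 2 — apply |x|_p = p^{-v_p(x)} = 2^{4} = 16.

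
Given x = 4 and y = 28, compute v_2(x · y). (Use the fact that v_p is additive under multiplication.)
v_2(112) = 4

v_p(x) = 2 (factor: 4 = 2^2 · 1); v_p(y) = 2 (factor: 28 = 2^2 · 7). Additivity: v_p(xy) = v_p(x) + v_p(y) = 2 + 2 = 4. (Direct check: xy = 112 = 2^4 · (7).)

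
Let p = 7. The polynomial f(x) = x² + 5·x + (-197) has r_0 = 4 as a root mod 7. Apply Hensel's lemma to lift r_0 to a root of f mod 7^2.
r_1 = 39 (mod 49)

Hensel: r_{i+1} = r_i − f(r_i)·(f′(r_i))^{-1} mod 7^{i+2}, f′(x) = 2x + 5. Iterate:
  r_0 = 4 (mod 7)
  r_1 = 39 (mod 49)
Final: r = 39 satisfies f(r) ≡ 0 mod 7^2.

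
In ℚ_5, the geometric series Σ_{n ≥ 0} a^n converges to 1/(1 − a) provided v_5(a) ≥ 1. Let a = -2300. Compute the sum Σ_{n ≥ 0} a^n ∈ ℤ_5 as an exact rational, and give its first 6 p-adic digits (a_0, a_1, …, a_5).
Σ a^n = 1/(1 − a) = 1/2301;  first 6 digits = (1, 0, 3, 1, 0, 2)

v_5(a) = 2 ≥ 1, so the series converges in ℤ_5 to 1/(1 − a) = 1/(1 − (-2300)) = 1/2301. Expand this rational in ℤ_5: compute digits iteratively via d_i = x_i mod 5, x_{i+1} = (x_i − d_i)/5. The first 6 digits are (1, 0, 3, 1, 0, 2).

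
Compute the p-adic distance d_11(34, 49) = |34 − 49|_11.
d_11(34, 49) = 1

Step 1 — x − y = 34 − 49 = -15. Step 2 — v_11(-15) = 0 (factor: -15 = −(11^0 · 15); the sign does not affect v_p). Step 3 — |x − y|_11 = 11^{0} = 1.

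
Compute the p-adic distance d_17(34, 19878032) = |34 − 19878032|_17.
d_17(34, 19878032) = 1/1419857

Step 1 — x − y = 34 − 19878032 = -19877998. Step 2 — v_17(-19877998) = 5 (factor: -19877998 = −(17^5 · 14); the sign does not affect v_p). Step 3 — |x − y|_17 = 17^{-5} = 1/1419857.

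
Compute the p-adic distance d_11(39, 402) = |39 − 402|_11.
d_11(39, 402) = 1/121

Step 1 — x − y = 39 − 402 = -363. Step 2 — v_11(-363) = 2 (factor: -363 = −(11^2 · 3); the sign does not affect v_p). Step 3 — |x − y|_11 = 11^{-2} = 1/121.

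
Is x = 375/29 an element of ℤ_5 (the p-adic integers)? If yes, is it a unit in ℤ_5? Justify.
x ∈ ℤ_5 but not a unit; v_5(x) = 3 > 0

ℤ_5 = {x ∈ ℚ_5 : v_5(x) ≥ 0} and ℤ_5^× = {x ∈ ℤ_5 : v_5(x) = 0}. Here v_5(375/29) = v_5(num) − v_5(den) = 3; compare against these criteria.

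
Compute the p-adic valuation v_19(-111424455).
v_19(-111424455) = 5

v_19(n) is the largest exponent k such that 19^k divides n. Factor out: -111424455 = -19^5 · 45. (Sign doesn't affect v_p.) So v_19(-111424455) = 5.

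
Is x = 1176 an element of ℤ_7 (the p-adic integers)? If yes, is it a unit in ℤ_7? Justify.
x ∈ ℤ_7 but not a unit; v_7(x) = 2 > 0

ℤ_7 = {x ∈ ℚ_7 : v_7(x) ≥ 0} and ℤ_7^× = {x ∈ ℤ_7 : v_7(x) = 0}. Here v_7(1176) = v_7(num) − v_7(den) = 2; compare against these criteria.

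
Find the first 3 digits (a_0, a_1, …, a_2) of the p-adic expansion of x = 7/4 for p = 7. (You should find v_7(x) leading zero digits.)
(a_0, …, a_2) = (0, 2, 5)

v_7(7/4) = 1, so a_0 = ... = a_0 = 0. Factor out: x = 7^1 · u with u = 1/4 a unit in ℤ_7. Expand u iteratively via a_{v+i} = u_i mod 7, u_{i+1} = (u_i − a_{v+i})/7:
  u_0 = 1/4;  a_1 = 2;  u_1 = (u_0 − 2)/7 = -1/4
  u_1 = -1/4;  a_2 = 5;  u_2 = (u_1 − 5)/7 = -3/4
Digits: (0, 2, 5).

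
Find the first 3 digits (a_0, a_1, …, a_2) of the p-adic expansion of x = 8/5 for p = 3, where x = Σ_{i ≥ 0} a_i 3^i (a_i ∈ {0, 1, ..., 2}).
(a_0, …, a_2) = (1, 2, 0)

v_3(8/5) = 0 (numerator and denominator both coprime to 3), so x ∈ ℤ_3^×. Compute digits iteratively via a_i = x_i mod 3, x_{i+1} = (x_i − a_i)/3, with x_0 = x:
  x_0 = 8/5;  a_0 = 1;  x_1 = (x_0 − 1)/3 = 1/5
  x_1 = 1/5;  a_1 = 2;  x_2 = (x_1 − 2)/3 = -3/5
  x_2 = -3/5;  a_2 = 0;  x_3 = (x_2 − 0)/3 = -1/5
Digits: (1, 2, 0).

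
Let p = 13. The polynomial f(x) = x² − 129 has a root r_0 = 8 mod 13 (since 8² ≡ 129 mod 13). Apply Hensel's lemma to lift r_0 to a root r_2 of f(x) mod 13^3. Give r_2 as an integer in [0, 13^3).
r_2 = 593 (mod 2197)

Hensel's recurrence: r_{i+1} = r_i − f(r_i)·(f′(r_i))^{-1} mod 13^{i+2}, with f′(x) = 2x. Iterate:
  r_0 = 8 (mod 13)
  r_1 = 86 (mod 169)
  r_2 = 593 (mod 2197)
Final: r_2 = 593, and one checks f(r_2) ≡ 0 mod 13^3.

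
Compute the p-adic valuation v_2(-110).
v_2(-110) = 1

v_2(n) is the largest exponent k such that 2^k divides n. Factor out: -110 = -2^1 · 55. (Sign doesn't affect v_p.) So v_2(-110) = 1.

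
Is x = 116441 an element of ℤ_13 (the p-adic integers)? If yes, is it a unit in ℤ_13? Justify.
x ∈ ℤ_13 but not a unit; v_13(x) = 3 > 0

ℤ_13 = {x ∈ ℚ_13 : v_13(x) ≥ 0} and ℤ_13^× = {x ∈ ℤ_13 : v_13(x) = 0}. Here v_13(116441) = v_13(num) − v_13(den) = 3; compare against these criteria.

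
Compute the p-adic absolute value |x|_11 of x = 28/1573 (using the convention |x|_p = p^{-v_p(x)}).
|28/1573|_11 = 121

Step 1 — compute v_11(x) by factoring powers of 11 out of the numerator and denominator: v_11(28/1573) = -2. Step 2 — apply |x|_p = p^{-v_p(x)} = 11^{2} = 121.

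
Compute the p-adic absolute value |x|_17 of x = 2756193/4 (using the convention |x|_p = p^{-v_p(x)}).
|2756193/4|_17 = 1/83521

Step 1 — compute v_17(x) by factoring powers of 17 out of the numerator and denominator: v_17(2756193/4) = 4. Step 2 — apply |x|_p = p^{-v_p(x)} = 17^{-4} = 1/83521.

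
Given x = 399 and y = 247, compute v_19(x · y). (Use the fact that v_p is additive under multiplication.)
v_19(98553) = 2

v_p(x) = 1 (factor: 399 = 19^1 · 21); v_p(y) = 1 (factor: 247 = 19^1 · 13). Additivity: v_p(xy) = v_p(x) + v_p(y) = 1 + 1 = 2. (Direct check: xy = 98553 = 19^2 · (273).)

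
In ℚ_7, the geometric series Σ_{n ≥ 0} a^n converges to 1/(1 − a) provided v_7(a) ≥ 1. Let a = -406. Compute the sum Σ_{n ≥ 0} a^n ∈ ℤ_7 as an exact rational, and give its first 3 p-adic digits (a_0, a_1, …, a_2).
Σ a^n = 1/(1 − a) = 1/407;  first 3 digits = (1, 5, 2)

v_7(a) = 1 ≥ 1, so the series converges in ℤ_7 to 1/(1 − a) = 1/(1 − (-406)) = 1/407. Expand this rational in ℤ_7: compute digits iteratively via d_i = x_i mod 7, x_{i+1} = (x_i − d_i)/7. The first 3 digits are (1, 5, 2).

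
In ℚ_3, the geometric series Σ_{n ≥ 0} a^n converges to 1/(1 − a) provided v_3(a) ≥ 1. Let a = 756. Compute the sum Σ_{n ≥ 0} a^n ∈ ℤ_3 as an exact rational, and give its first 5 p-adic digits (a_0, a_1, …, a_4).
Σ a^n = 1/(1 − a) = -1/755;  first 5 digits = (1, 0, 0, 1, 0)

v_3(a) = 3 ≥ 1, so the series converges in ℤ_3 to 1/(1 − a) = 1/(1 − 756) = -1/755. Expand this rational in ℤ_3: compute digits iteratively via d_i = x_i mod 3, x_{i+1} = (x_i − d_i)/3. The first 5 digits are (1, 0, 0, 1, 0).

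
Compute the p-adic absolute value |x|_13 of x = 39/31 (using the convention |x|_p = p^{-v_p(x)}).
|39/31|_13 = 1/13

Step 1 — compute v_13(x) by factoring powers of 13 out of the numerator and denominator: v_13(39/31) = 1. Step 2 — apply |x|_p = p^{-v_p(x)} = 13^{-1} = 1/13.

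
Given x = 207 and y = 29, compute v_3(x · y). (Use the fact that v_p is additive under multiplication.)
v_3(6003) = 2

v_p(x) = 2 (factor: 207 = 3^2 · 23); v_p(y) = 0 (factor: 29 = 3^0 · 29). Additivity: v_p(xy) = v_p(x) + v_p(y) = 2 + 0 = 2. (Direct check: xy = 6003 = 3^2 · (667).)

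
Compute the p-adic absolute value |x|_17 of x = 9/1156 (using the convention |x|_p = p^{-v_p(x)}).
|9/1156|_17 = 289

Step 1 — compute v_17(x) by factoring powers of 17 out of the numerator and denominator: v_17(9/1156) = -2. Step 2 — apply |x|_p = p^{-v_p(x)} = 17^{2} = 289.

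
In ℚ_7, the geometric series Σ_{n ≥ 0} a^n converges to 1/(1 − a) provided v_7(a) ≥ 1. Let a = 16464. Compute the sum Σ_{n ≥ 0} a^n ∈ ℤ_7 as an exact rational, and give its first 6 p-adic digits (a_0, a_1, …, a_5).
Σ a^n = 1/(1 − a) = -1/16463;  first 6 digits = (1, 0, 0, 6, 6, 0)

v_7(a) = 3 ≥ 1, so the series converges in ℤ_7 to 1/(1 − a) = 1/(1 − 16464) = -1/16463. Expand this rational in ℤ_7: compute digits iteratively via d_i = x_i mod 7, x_{i+1} = (x_i − d_i)/7. The first 6 digits are (1, 0, 0, 6, 6, 0).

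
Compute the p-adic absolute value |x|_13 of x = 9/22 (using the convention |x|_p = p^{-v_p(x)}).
|9/22|_13 = 1

Step 1 — compute v_13(x) by factoring powers of 13 out of the numerator and denominator: v_13(9/22) = 0. Step 2 — apply |x|_p = p^{-v_p(x)} = 13^{0} = 1.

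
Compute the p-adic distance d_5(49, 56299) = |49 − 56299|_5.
d_5(49, 56299) = 1/3125

Step 1 — x − y = 49 − 56299 = -56250. Step 2 — v_5(-56250) = 5 (factor: -56250 = −(5^5 · 18); the sign does not affect v_p). Step 3 — |x − y|_5 = 5^{-5} = 1/3125.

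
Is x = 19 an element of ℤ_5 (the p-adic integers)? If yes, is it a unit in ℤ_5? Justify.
x ∈ ℤ_5^× (unit); v_5(x) = 0

ℤ_5 = {x ∈ ℚ_5 : v_5(x) ≥ 0} and ℤ_5^× = {x ∈ ℤ_5 : v_5(x) = 0}. Here v_5(19) = v_5(num) − v_5(den) = 0; compare against these criteria.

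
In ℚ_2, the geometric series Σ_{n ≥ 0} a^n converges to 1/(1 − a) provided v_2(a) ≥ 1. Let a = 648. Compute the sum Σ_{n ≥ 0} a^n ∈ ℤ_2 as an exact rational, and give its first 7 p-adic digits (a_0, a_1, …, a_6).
Σ a^n = 1/(1 − a) = -1/647;  first 7 digits = (1, 0, 0, 1, 0, 0, 1)

v_2(a) = 3 ≥ 1, so the series converges in ℤ_2 to 1/(1 − a) = 1/(1 − 648) = -1/647. Expand this rational in ℤ_2: compute digits iteratively via d_i = x_i mod 2, x_{i+1} = (x_i − d_i)/2. The first 7 digits are (1, 0, 0, 1, 0, 0, 1).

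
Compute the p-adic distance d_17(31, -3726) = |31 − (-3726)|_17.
d_17(31, -3726) = 1/289

Step 1 — x − y = 31 − (-3726) = 3757. Step 2 — v_17(3757) = 2 (factor: 3757 = (17^2 · 13); the sign does not affect v_p). Step 3 — |x − y|_17 = 17^{-2} = 1/289.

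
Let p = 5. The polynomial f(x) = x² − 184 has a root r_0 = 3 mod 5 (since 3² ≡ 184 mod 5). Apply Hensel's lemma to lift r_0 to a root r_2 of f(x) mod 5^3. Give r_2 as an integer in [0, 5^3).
r_2 = 53 (mod 125)

Hensel's recurrence: r_{i+1} = r_i − f(r_i)·(f′(r_i))^{-1} mod 5^{i+2}, with f′(x) = 2x. Iterate:
  r_0 = 3 (mod 5)
  r_1 = 3 (mod 25)
  r_2 = 53 (mod 125)
Final: r_2 = 53, and one checks f(r_2) ≡ 0 mod 5^3.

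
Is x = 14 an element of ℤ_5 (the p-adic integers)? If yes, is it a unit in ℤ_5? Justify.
x ∈ ℤ_5^× (unit); v_5(x) = 0

ℤ_5 = {x ∈ ℚ_5 : v_5(x) ≥ 0} and ℤ_5^× = {x ∈ ℤ_5 : v_5(x) = 0}. Here v_5(14) = v_5(num) − v_5(den) = 0; compare against these criteria.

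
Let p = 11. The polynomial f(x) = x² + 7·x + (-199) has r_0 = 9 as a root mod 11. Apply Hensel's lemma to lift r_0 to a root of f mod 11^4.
r_3 = 8457 (mod 14641)

Hensel: r_{i+1} = r_i − f(r_i)·(f′(r_i))^{-1} mod 11^{i+2}, f′(x) = 2x + 7. Iterate:
  r_0 = 9 (mod 11)
  r_1 = 108 (mod 121)
  r_2 = 471 (mod 1331)
  r_3 = 8457 (mod 14641)
Final: r = 8457 satisfies f(r) ≡ 0 mod 11^4.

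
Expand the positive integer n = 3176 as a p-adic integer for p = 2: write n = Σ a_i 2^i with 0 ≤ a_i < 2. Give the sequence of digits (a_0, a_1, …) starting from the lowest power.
(a_0, a_1, …) = (0, 0, 0, 1, 0, 1, 1, 0, 0, 0, 1, 1)

Repeated division by 2 gives the digits low-to-high: 3176 = 1·2^3 + 1·2^5 + 1·2^6 + 1·2^10 + 1·2^11. Digit sequence: (0, 0, 0, 1, 0, 1, 1, 0, 0, 0, 1, 1).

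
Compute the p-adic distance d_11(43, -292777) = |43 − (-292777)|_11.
d_11(43, -292777) = 1/14641

Step 1 — x − y = 43 − (-292777) = 292820. Step 2 — v_11(292820) = 4 (factor: 292820 = (11^4 · 20); the sign does not affect v_p). Step 3 — |x − y|_11 = 11^{-4} = 1/14641.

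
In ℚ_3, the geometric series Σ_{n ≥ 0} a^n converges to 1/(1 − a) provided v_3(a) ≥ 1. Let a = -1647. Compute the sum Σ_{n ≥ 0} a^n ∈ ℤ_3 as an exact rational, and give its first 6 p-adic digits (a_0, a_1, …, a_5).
Σ a^n = 1/(1 − a) = 1/1648;  first 6 digits = (1, 0, 0, 2, 0, 2)

v_3(a) = 3 ≥ 1, so the series converges in ℤ_3 to 1/(1 − a) = 1/(1 − (-1647)) = 1/1648. Expand this rational in ℤ_3: compute digits iteratively via d_i = x_i mod 3, x_{i+1} = (x_i − d_i)/3. The first 6 digits are (1, 0, 0, 2, 0, 2).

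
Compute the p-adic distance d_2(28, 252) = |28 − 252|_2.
d_2(28, 252) = 1/32

Step 1 — x − y = 28 − 252 = -224. Step 2 — v_2(-224) = 5 (factor: -224 = −(2^5 · 7); the sign does not affect v_p). Step 3 — |x − y|_2 = 2^{-5} = 1/32.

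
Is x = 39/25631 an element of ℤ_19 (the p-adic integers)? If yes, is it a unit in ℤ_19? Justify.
x ∉ ℤ_19 (v_19(x) = -2 < 0)

ℤ_19 = {x ∈ ℚ_19 : v_19(x) ≥ 0} and ℤ_19^× = {x ∈ ℤ_19 : v_19(x) = 0}. Here v_19(39/25631) = v_19(num) − v_19(den) = -2; compare against these criteria.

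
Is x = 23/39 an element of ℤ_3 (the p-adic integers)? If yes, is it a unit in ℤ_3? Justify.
x ∉ ℤ_3 (v_3(x) = -1 < 0)

ℤ_3 = {x ∈ ℚ_3 : v_3(x) ≥ 0} and ℤ_3^× = {x ∈ ℤ_3 : v_3(x) = 0}. Here v_3(23/39) = v_3(num) − v_3(den) = -1; compare against these criteria.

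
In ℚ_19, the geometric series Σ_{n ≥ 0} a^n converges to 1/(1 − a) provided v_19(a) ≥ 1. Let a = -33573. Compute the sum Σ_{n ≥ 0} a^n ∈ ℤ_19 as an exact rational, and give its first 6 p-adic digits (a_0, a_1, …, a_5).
Σ a^n = 1/(1 − a) = 1/33574;  first 6 digits = (1, 0, 2, 14, 3, 18)

v_19(a) = 2 ≥ 1, so the series converges in ℤ_19 to 1/(1 − a) = 1/(1 − (-33573)) = 1/33574. Expand this rational in ℤ_19: compute digits iteratively via d_i = x_i mod 19, x_{i+1} = (x_i − d_i)/19. The first 6 digits are (1, 0, 2, 14, 3, 18).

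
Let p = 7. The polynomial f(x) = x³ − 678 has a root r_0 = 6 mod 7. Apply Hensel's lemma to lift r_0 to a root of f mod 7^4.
r_3 = 1336 (mod 2401)

Hensel: r_{i+1} = r_i − f(r_i)/f′(r_i) mod 7^{i+2}, where f′(x) = 3x². Iterate:
  r_0 = 6 (mod 7)
  r_1 = 13 (mod 49)
  r_2 = 307 (mod 343)
  r_3 = 1336 (mod 2401)
Final: r = 1336 with f(r) ≡ 0 mod 7^4.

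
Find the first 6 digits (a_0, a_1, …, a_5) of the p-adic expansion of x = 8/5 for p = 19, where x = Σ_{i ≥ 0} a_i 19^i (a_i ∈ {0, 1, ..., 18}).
(a_0, …, a_5) = (13, 7, 11, 7, 11, 7)

v_19(8/5) = 0 (numerator and denominator both coprime to 19), so x ∈ ℤ_19^×. Compute digits iteratively via a_i = x_i mod 19, x_{i+1} = (x_i − a_i)/19, with x_0 = x:
  x_0 = 8/5;  a_0 = 13;  x_1 = (x_0 − 13)/19 = -3/5
  x_1 = -3/5;  a_1 = 7;  x_2 = (x_1 − 7)/19 = -2/5
  x_2 = -2/5;  a_2 = 11;  x_3 = (x_2 − 11)/19 = -3/5
  x_3 = -3/5;  a_3 = 7;  x_4 = (x_3 − 7)/19 = -2/5
  x_4 = -2/5;  a_4 = 11;  x_5 = (x_4 − 11)/19 = -3/5
  x_5 = -3/5;  a_5 = 7;  x_6 = (x_5 − 7)/19 = -2/5
Digits: (13, 7, 11, 7, 11, 7).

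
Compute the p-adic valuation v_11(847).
v_11(847) = 2

v_11(n) is the largest exponent k such that 11^k divides n. Factor out: 847 = 11^2 · 7. (Sign doesn't affect v_p.) So v_11(847) = 2.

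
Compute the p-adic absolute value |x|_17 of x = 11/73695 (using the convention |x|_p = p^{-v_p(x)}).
|11/73695|_17 = 4913

Step 1 — compute v_17(x) by factoring powers of 17 out of the numerator and denominator: v_17(11/73695) = -3. Step 2 — apply |x|_p = p^{-v_p(x)} = 17^{3} = 4913.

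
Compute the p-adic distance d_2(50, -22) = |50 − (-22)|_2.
d_2(50, -22) = 1/8

Step 1 — x − y = 50 − (-22) = 72. Step 2 — v_2(72) = 3 (factor: 72 = (2^3 · 9); the sign does not affect v_p). Step 3 — |x − y|_2 = 2^{-3} = 1/8.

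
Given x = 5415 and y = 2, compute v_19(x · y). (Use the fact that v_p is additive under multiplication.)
v_19(10830) = 2

v_p(x) = 2 (factor: 5415 = 19^2 · 15); v_p(y) = 0 (factor: 2 = 19^0 · 2). Additivity: v_p(xy) = v_p(x) + v_p(y) = 2 + 0 = 2. (Direct check: xy = 10830 = 19^2 · (30).)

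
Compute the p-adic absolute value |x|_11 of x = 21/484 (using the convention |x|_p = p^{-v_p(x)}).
|21/484|_11 = 121

Step 1 — compute v_11(x) by factoring powers of 11 out of the numerator and denominator: v_11(21/484) = -2. Step 2 — apply |x|_p = p^{-v_p(x)} = 11^{2} = 121.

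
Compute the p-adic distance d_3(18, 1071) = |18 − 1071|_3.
d_3(18, 1071) = 1/81

Step 1 — x − y = 18 − 1071 = -1053. Step 2 — v_3(-1053) = 4 (factor: -1053 = −(3^4 · 13); the sign does not affect v_p). Step 3 — |x − y|_3 = 3^{-4} = 1/81.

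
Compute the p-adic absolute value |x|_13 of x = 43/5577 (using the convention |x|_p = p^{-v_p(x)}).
|43/5577|_13 = 169

Step 1 — compute v_13(x) by factoring powers of 13 out of the numerator and denominator: v_13(43/5577) = -2. Step 2 — apply |x|_p = p^{-v_p(x)} = 13^{2} = 169.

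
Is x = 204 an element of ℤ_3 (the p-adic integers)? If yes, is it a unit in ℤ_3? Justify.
x ∈ ℤ_3 but not a unit; v_3(x) = 1 > 0

ℤ_3 = {x ∈ ℚ_3 : v_3(x) ≥ 0} and ℤ_3^× = {x ∈ ℤ_3 : v_3(x) = 0}. Here v_3(204) = v_3(num) − v_3(den) = 1; compare against these criteria.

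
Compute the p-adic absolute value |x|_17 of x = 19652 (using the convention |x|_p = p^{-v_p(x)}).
|19652|_17 = 1/4913

Step 1 — compute v_17(x) by factoring powers of 17 out of the numerator and denominator: v_17(19652) = 3. Step 2 — apply |x|_p = p^{-v_p(x)} = 17^{-3} = 1/4913.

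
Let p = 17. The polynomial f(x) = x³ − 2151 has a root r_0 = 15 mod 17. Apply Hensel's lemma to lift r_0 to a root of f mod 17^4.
r_3 = 52511 (mod 83521)

Hensel: r_{i+1} = r_i − f(r_i)/f′(r_i) mod 17^{i+2}, where f′(x) = 3x². Iterate:
  r_0 = 15 (mod 17)
  r_1 = 202 (mod 289)
  r_2 = 3381 (mod 4913)
  r_3 = 52511 (mod 83521)
Final: r = 52511 with f(r) ≡ 0 mod 17^4.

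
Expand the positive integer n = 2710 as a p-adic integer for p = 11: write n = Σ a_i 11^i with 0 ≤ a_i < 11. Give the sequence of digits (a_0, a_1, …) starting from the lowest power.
(a_0, a_1, …) = (4, 4, 0, 2)

Repeated division by 11 gives the digits low-to-high: 2710 = 4 + 4·11^1 + 2·11^3. Digit sequence: (4, 4, 0, 2).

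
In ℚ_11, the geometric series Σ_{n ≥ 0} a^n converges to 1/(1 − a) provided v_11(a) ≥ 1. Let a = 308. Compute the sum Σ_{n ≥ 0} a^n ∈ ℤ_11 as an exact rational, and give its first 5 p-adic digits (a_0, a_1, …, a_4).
Σ a^n = 1/(1 − a) = -1/307;  first 5 digits = (1, 6, 5, 1, 9)

v_11(a) = 1 ≥ 1, so the series converges in ℤ_11 to 1/(1 − a) = 1/(1 − 308) = -1/307. Expand this rational in ℤ_11: compute digits iteratively via d_i = x_i mod 11, x_{i+1} = (x_i − d_i)/11. The first 5 digits are (1, 6, 5, 1, 9).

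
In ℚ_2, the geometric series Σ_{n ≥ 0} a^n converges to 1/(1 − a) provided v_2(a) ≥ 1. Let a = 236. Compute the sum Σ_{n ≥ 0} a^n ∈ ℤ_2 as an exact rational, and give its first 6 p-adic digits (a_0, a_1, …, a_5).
Σ a^n = 1/(1 − a) = -1/235;  first 6 digits = (1, 0, 1, 1, 1, 1)

v_2(a) = 2 ≥ 1, so the series converges in ℤ_2 to 1/(1 − a) = 1/(1 − 236) = -1/235. Expand this rational in ℤ_2: compute digits iteratively via d_i = x_i mod 2, x_{i+1} = (x_i − d_i)/2. The first 6 digits are (1, 0, 1, 1, 1, 1).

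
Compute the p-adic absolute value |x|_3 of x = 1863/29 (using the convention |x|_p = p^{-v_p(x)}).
|1863/29|_3 = 1/81

Step 1 — compute v_3(x) by factoring powers of 3 out of the numerator and denominator: v_3(1863/29) = 4. Step 2 — apply |x|_p = p^{-v_p(x)} = 3^{-4} = 1/81.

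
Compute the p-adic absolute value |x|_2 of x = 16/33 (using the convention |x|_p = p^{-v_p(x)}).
|16/33|_2 = 1/16

Step 1 — compute v_2(x) by factoring powers of 2 out of the numerator and denominator: v_2(16/33) = 4. Step 2 — apply |x|_p = p^{-v_p(x)} = 2^{-4} = 1/16.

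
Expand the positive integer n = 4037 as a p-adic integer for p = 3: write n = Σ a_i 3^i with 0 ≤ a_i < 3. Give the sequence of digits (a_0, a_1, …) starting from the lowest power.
(a_0, a_1, …) = (2, 1, 1, 2, 1, 1, 2, 1)

Repeated division by 3 gives the digits low-to-high: 4037 = 2 + 1·3^1 + 1·3^2 + 2·3^3 + 1·3^4 + 1·3^5 + 2·3^6 + 1·3^7. Digit sequence: (2, 1, 1, 2, 1, 1, 2, 1).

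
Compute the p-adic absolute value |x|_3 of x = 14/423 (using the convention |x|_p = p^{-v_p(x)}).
|14/423|_3 = 9

Step 1 — compute v_3(x) by factoring powers of 3 out of the numerator and denominator: v_3(14/423) = -2. Step 2 — apply |x|_p = p^{-v_p(x)} = 3^{2} = 9.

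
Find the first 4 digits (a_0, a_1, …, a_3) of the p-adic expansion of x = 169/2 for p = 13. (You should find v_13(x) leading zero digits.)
(a_0, …, a_3) = (0, 0, 7, 6)

v_13(169/2) = 2, so a_0 = ... = a_1 = 0. Factor out: x = 13^2 · u with u = 1/2 a unit in ℤ_13. Expand u iteratively via a_{v+i} = u_i mod 13, u_{i+1} = (u_i − a_{v+i})/13:
  u_0 = 1/2;  a_2 = 7;  u_1 = (u_0 − 7)/13 = -1/2
  u_1 = -1/2;  a_3 = 6;  u_2 = (u_1 − 6)/13 = -1/2
Digits: (0, 0, 7, 6).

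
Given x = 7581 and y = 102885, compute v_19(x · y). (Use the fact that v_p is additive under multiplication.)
v_19(779971185) = 5

v_p(x) = 2 (factor: 7581 = 19^2 · 21); v_p(y) = 3 (factor: 102885 = 19^3 · 15). Additivity: v_p(xy) = v_p(x) + v_p(y) = 2 + 3 = 5. (Direct check: xy = 779971185 = 19^5 · (315).)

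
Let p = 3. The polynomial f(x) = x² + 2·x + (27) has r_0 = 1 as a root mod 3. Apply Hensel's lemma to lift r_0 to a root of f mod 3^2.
r_1 = 7 (mod 9)

Hensel: r_{i+1} = r_i − f(r_i)·(f′(r_i))^{-1} mod 3^{i+2}, f′(x) = 2x + 2. Iterate:
  r_0 = 1 (mod 3)
  r_1 = 7 (mod 9)
Final: r = 7 satisfies f(r) ≡ 0 mod 3^2.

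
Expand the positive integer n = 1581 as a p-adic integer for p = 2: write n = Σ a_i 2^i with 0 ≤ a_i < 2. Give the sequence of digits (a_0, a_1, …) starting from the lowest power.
(a_0, a_1, …) = (1, 0, 1, 1, 0, 1, 0, 0, 0, 1, 1)

Repeated division by 2 gives the digits low-to-high: 1581 = 1 + 1·2^2 + 1·2^3 + 1·2^5 + 1·2^9 + 1·2^10. Digit sequence: (1, 0, 1, 1, 0, 1, 0, 0, 0, 1, 1).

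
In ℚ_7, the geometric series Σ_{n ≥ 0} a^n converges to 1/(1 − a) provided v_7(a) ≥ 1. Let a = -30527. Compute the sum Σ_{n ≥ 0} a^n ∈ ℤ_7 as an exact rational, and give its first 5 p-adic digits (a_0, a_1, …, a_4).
Σ a^n = 1/(1 − a) = 1/30528;  first 5 digits = (1, 0, 0, 2, 1)

v_7(a) = 3 ≥ 1, so the series converges in ℤ_7 to 1/(1 − a) = 1/(1 − (-30527)) = 1/30528. Expand this rational in ℤ_7: compute digits iteratively via d_i = x_i mod 7, x_{i+1} = (x_i − d_i)/7. The first 5 digits are (1, 0, 0, 2, 1).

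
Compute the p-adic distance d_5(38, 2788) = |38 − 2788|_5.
d_5(38, 2788) = 1/125

Step 1 — x − y = 38 − 2788 = -2750. Step 2 — v_5(-2750) = 3 (factor: -2750 = −(5^3 · 22); the sign does not affect v_p). Step 3 — |x − y|_5 = 5^{-3} = 1/125.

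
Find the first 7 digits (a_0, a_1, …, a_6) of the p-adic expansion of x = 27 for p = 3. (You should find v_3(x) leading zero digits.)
(a_0, …, a_6) = (0, 0, 0, 1, 0, 0, 0)

v_3(27) = 3, so a_0 = ... = a_2 = 0. Factor out: x = 3^3 · u with u = 1 a unit in ℤ_3. Expand u iteratively via a_{v+i} = u_i mod 3, u_{i+1} = (u_i − a_{v+i})/3:
  u_0 = 1;  a_3 = 1;  u_1 = (u_0 − 1)/3 = 0
  u_1 = 0;  a_4 = 0;  u_2 = (u_1 − 0)/3 = 0
  u_2 = 0;  a_5 = 0;  u_3 = (u_2 − 0)/3 = 0
  u_3 = 0;  a_6 = 0;  u_4 = (u_3 − 0)/3 = 0
Digits: (0, 0, 0, 1, 0, 0, 0).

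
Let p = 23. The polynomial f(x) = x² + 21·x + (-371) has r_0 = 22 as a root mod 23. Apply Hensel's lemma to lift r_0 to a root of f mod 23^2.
r_1 = 298 (mod 529)

Hensel: r_{i+1} = r_i − f(r_i)·(f′(r_i))^{-1} mod 23^{i+2}, f′(x) = 2x + 21. Iterate:
  r_0 = 22 (mod 23)
  r_1 = 298 (mod 529)
Final: r = 298 satisfies f(r) ≡ 0 mod 23^2.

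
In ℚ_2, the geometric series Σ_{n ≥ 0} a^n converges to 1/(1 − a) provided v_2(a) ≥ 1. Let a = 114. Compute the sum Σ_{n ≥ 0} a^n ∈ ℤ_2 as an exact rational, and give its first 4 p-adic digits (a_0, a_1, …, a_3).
Σ a^n = 1/(1 − a) = -1/113;  first 4 digits = (1, 1, 1, 1)

v_2(a) = 1 ≥ 1, so the series converges in ℤ_2 to 1/(1 − a) = 1/(1 − 114) = -1/113. Expand this rational in ℤ_2: compute digits iteratively via d_i = x_i mod 2, x_{i+1} = (x_i − d_i)/2. The first 4 digits are (1, 1, 1, 1).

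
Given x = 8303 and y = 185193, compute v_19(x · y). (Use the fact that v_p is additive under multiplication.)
v_19(1537657479) = 5

v_p(x) = 2 (factor: 8303 = 19^2 · 23); v_p(y) = 3 (factor: 185193 = 19^3 · 27). Additivity: v_p(xy) = v_p(x) + v_p(y) = 2 + 3 = 5. (Direct check: xy = 1537657479 = 19^5 · (621).)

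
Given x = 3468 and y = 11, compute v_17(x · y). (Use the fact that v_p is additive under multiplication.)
v_17(38148) = 2

v_p(x) = 2 (factor: 3468 = 17^2 · 12); v_p(y) = 0 (factor: 11 = 17^0 · 11). Additivity: v_p(xy) = v_p(x) + v_p(y) = 2 + 0 = 2. (Direct check: xy = 38148 = 17^2 · (132).)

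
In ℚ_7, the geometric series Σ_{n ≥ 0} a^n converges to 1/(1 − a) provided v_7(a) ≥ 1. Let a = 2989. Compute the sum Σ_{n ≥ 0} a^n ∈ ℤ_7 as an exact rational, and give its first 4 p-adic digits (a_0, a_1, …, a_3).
Σ a^n = 1/(1 − a) = -1/2988;  first 4 digits = (1, 0, 5, 1)

v_7(a) = 2 ≥ 1, so the series converges in ℤ_7 to 1/(1 − a) = 1/(1 − 2989) = -1/2988. Expand this rational in ℤ_7: compute digits iteratively via d_i = x_i mod 7, x_{i+1} = (x_i − d_i)/7. The first 4 digits are (1, 0, 5, 1).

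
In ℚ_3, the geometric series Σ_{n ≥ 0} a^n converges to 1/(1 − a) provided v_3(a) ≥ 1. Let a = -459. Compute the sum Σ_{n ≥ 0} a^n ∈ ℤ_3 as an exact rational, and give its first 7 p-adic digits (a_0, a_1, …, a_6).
Σ a^n = 1/(1 − a) = 1/460;  first 7 digits = (1, 0, 0, 1, 0, 1, 0)

v_3(a) = 3 ≥ 1, so the series converges in ℤ_3 to 1/(1 − a) = 1/(1 − (-459)) = 1/460. Expand this rational in ℤ_3: compute digits iteratively via d_i = x_i mod 3, x_{i+1} = (x_i − d_i)/3. The first 7 digits are (1, 0, 0, 1, 0, 1, 0).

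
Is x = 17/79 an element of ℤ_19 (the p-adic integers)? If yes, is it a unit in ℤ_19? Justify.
x ∈ ℤ_19^× (unit); v_19(x) = 0

ℤ_19 = {x ∈ ℚ_19 : v_19(x) ≥ 0} and ℤ_19^× = {x ∈ ℤ_19 : v_19(x) = 0}. Here v_19(17/79) = v_19(num) − v_19(den) = 0; compare against these criteria.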